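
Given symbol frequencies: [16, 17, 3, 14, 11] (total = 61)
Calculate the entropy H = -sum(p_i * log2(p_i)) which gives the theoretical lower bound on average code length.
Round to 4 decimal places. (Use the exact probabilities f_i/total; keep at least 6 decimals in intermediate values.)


Per-symbol terms -p_i * log2(p_i) with p_i = f_i/61:
  p = 16/61 = 0.262295: log2(p) = -1.930737, -p*log2(p) = 0.506423
  p = 17/61 = 0.278689: log2(p) = -1.843274, -p*log2(p) = 0.513699
  p = 3/61 = 0.049180: log2(p) = -4.345775, -p*log2(p) = 0.213727
  p = 14/61 = 0.229508: log2(p) = -2.123382, -p*log2(p) = 0.487334
  p = 11/61 = 0.180328: log2(p) = -2.471306, -p*log2(p) = 0.445645
H = 0.506423 + 0.513699 + 0.213727 + 0.487334 + 0.445645 = 2.166828

H = 2.1668 bits/symbol


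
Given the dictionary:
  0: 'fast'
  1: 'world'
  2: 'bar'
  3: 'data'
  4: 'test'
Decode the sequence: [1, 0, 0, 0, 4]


Look up each index in the dictionary:
  1 -> 'world'
  0 -> 'fast'
  0 -> 'fast'
  0 -> 'fast'
  4 -> 'test'

Decoded: "world fast fast fast test"


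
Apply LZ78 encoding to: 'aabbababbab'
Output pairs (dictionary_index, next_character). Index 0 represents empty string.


LZ78 encoding steps:
Dictionary: {0: ''}
Step 1: w='' (idx 0), next='a' -> output (0, 'a'), add 'a' as idx 1
Step 2: w='a' (idx 1), next='b' -> output (1, 'b'), add 'ab' as idx 2
Step 3: w='' (idx 0), next='b' -> output (0, 'b'), add 'b' as idx 3
Step 4: w='ab' (idx 2), next='a' -> output (2, 'a'), add 'aba' as idx 4
Step 5: w='b' (idx 3), next='b' -> output (3, 'b'), add 'bb' as idx 5
Step 6: w='ab' (idx 2), end of input -> output (2, '')


Encoded: [(0, 'a'), (1, 'b'), (0, 'b'), (2, 'a'), (3, 'b'), (2, '')]


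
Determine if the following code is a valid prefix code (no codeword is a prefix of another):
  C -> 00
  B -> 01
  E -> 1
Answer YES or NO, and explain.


Checking each pair (does one codeword prefix another?):
  C='00' vs B='01': no prefix
  C='00' vs E='1': no prefix
  B='01' vs C='00': no prefix
  B='01' vs E='1': no prefix
  E='1' vs C='00': no prefix
  E='1' vs B='01': no prefix
No violation found over all pairs.

YES -- this is a valid prefix code. No codeword is a prefix of any other codeword.


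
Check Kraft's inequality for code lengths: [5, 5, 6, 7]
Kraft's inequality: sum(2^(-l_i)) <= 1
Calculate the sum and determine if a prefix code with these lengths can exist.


Sum = 2^(-5) + 2^(-5) + 2^(-6) + 2^(-7)
    = 0.03125 + 0.03125 + 0.015625 + 0.0078125
    = 11/128 = 0.0859375
Since 0.0859375 <= 1, Kraft's inequality IS satisfied.
A prefix code with these lengths CAN exist.

Kraft sum = 0.0859375. Satisfied.


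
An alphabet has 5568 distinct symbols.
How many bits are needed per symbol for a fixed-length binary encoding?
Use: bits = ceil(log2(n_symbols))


log2(5568) = 12.4429
Bracket: 2^12 = 4096 < 5568 <= 2^13 = 8192
So ceil(log2(5568)) = 13

bits = ceil(log2(5568)) = ceil(12.4429) = 13 bits


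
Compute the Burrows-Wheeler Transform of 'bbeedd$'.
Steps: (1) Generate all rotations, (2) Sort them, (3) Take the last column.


Rotations (sorted):
  0: $bbeedd -> last char: d
  1: bbeedd$ -> last char: $
  2: beedd$b -> last char: b
  3: d$bbeed -> last char: d
  4: dd$bbee -> last char: e
  5: edd$bbe -> last char: e
  6: eedd$bb -> last char: b


BWT = d$bdeeb


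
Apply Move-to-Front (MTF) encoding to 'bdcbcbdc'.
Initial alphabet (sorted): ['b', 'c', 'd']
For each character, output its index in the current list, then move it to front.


MTF encoding:
'b': index 0 in ['b', 'c', 'd'] -> ['b', 'c', 'd']
'd': index 2 in ['b', 'c', 'd'] -> ['d', 'b', 'c']
'c': index 2 in ['d', 'b', 'c'] -> ['c', 'd', 'b']
'b': index 2 in ['c', 'd', 'b'] -> ['b', 'c', 'd']
'c': index 1 in ['b', 'c', 'd'] -> ['c', 'b', 'd']
'b': index 1 in ['c', 'b', 'd'] -> ['b', 'c', 'd']
'd': index 2 in ['b', 'c', 'd'] -> ['d', 'b', 'c']
'c': index 2 in ['d', 'b', 'c'] -> ['c', 'd', 'b']


Output: [0, 2, 2, 2, 1, 1, 2, 2]


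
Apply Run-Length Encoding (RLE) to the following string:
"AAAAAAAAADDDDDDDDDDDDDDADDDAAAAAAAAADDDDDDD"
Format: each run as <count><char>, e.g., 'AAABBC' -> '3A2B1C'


Scanning runs left to right:
  i=0: run of 'A' x 9 -> '9A'
  i=9: run of 'D' x 14 -> '14D'
  i=23: run of 'A' x 1 -> '1A'
  i=24: run of 'D' x 3 -> '3D'
  i=27: run of 'A' x 9 -> '9A'
  i=36: run of 'D' x 7 -> '7D'

RLE = 9A14D1A3D9A7D


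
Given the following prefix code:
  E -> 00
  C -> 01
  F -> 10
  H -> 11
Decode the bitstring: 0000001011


Decoding step by step:
Bits 00 -> E
Bits 00 -> E
Bits 00 -> E
Bits 10 -> F
Bits 11 -> H


Decoded message: EEEFH


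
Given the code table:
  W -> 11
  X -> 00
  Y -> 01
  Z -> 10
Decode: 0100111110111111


Decoding:
01 -> Y
00 -> X
11 -> W
11 -> W
10 -> Z
11 -> W
11 -> W
11 -> W


Result: YXWWZWWW


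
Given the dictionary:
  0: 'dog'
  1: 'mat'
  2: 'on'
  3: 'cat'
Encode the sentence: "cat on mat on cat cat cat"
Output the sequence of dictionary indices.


Look up each word in the dictionary:
  'cat' -> 3
  'on' -> 2
  'mat' -> 1
  'on' -> 2
  'cat' -> 3
  'cat' -> 3
  'cat' -> 3

Encoded: [3, 2, 1, 2, 3, 3, 3]


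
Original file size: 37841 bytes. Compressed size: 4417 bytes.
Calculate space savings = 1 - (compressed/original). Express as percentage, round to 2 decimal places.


ratio = compressed/original = 4417/37841 = 0.116725
savings = 1 - ratio = 1 - 0.116725 = 0.883275
as a percentage: 0.883275 * 100 = 88.33%

Space savings = 1 - 4417/37841 = 88.33%


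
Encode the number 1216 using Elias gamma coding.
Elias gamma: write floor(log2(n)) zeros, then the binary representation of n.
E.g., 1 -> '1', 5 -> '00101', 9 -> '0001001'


num_bits = floor(log2(1216)) + 1 = 11
leading_zeros = num_bits - 1 = 10
binary(1216) = 10011000000

Elias gamma(1216) = '0000000000' + '10011000000' = 000000000010011000000 (21 bits)


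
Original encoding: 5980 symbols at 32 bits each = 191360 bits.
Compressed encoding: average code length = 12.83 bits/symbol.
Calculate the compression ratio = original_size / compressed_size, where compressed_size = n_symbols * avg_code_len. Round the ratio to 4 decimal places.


original_size = n_symbols * orig_bits = 5980 * 32 = 191360 bits
compressed_size = n_symbols * avg_code_len = 5980 * 12.83 = 76723.4 bits
ratio = original_size / compressed_size = 191360 / 76723.4 = 2.4942

Compression ratio = 2.4942


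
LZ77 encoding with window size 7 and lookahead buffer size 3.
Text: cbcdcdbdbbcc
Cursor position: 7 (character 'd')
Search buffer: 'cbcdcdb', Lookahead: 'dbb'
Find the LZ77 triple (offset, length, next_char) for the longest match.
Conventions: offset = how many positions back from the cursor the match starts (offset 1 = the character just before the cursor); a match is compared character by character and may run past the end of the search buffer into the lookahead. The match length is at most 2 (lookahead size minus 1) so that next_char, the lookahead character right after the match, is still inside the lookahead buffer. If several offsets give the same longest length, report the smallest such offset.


Try each offset into the search buffer:
  offset=1 (pos 6, char 'b'): match length 0
  offset=2 (pos 5, char 'd'): match length 2
  offset=3 (pos 4, char 'c'): match length 0
  offset=4 (pos 3, char 'd'): match length 1
  offset=5 (pos 2, char 'c'): match length 0
  offset=6 (pos 1, char 'b'): match length 0
  offset=7 (pos 0, char 'c'): match length 0
Longest match has length 2 at offset 2.
next_char = character at position 7 + 2 = 9 -> 'b'

Best match: offset=2, length=2 (matching 'db' starting at position 5)
LZ77 triple: (2, 2, 'b')


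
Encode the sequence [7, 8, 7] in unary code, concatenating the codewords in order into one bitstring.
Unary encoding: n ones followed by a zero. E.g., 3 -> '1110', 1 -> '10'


Encode each number as n ones followed by a terminating 0:
  7 -> 11111110 (8 bits)
  8 -> 111111110 (9 bits)
  7 -> 11111110 (8 bits)
Total length = 8 + 9 + 8 = 25 bits.

Unary([7, 8, 7]) = 1111111011111111011111110 (25 bits)


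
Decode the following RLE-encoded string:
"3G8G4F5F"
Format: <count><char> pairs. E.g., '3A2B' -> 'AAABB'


Expanding each <count><char> pair:
  3G -> 'GGG'
  8G -> 'GGGGGGGG'
  4F -> 'FFFF'
  5F -> 'FFFFF'

Decoded = GGGGGGGGGGGFFFFFFFFF


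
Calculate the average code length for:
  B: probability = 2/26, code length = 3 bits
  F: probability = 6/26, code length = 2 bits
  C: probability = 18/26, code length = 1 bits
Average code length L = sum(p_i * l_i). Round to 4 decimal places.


Weighted contributions p_i * l_i:
  B: (2/26) * 3 = 6/26
  F: (6/26) * 2 = 12/26
  C: (18/26) * 1 = 18/26
Sum = (6 + 12 + 18)/26 = 36/26

L = 36/26 = 1.3846 bits/symbol


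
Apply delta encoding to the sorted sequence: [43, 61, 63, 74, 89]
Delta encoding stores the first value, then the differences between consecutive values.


First value: 43
Deltas:
  61 - 43 = 18
  63 - 61 = 2
  74 - 63 = 11
  89 - 74 = 15


Delta encoded: [43, 18, 2, 11, 15]


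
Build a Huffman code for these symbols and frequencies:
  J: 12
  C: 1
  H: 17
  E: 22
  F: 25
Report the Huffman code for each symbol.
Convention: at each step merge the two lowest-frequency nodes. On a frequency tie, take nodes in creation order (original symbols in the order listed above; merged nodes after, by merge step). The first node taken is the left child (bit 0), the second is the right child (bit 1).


Huffman tree construction:
Step 1: Merge C(1) + J(12) = 13
Step 2: Merge (C+J)(13) + H(17) = 30
Step 3: Merge E(22) + F(25) = 47
Step 4: Merge ((C+J)+H)(30) + (E+F)(47) = 77
Read each symbol's code off the tree from the root (left child = 0, right child = 1).

Codes:
  J: 001 (length 3)
  C: 000 (length 3)
  H: 01 (length 2)
  E: 10 (length 2)
  F: 11 (length 2)
Average code length: 167/77 = 2.1688 bits/symbol


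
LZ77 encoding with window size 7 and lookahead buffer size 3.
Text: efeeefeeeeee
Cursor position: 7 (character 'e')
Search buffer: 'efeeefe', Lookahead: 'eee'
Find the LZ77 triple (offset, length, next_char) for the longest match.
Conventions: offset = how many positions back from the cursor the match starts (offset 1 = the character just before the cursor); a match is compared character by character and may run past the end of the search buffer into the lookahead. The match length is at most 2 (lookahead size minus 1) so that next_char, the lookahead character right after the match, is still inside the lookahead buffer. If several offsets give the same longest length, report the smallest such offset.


Try each offset into the search buffer:
  offset=1 (pos 6, char 'e'): match length 2
  offset=2 (pos 5, char 'f'): match length 0
  offset=3 (pos 4, char 'e'): match length 1
  offset=4 (pos 3, char 'e'): match length 2
  offset=5 (pos 2, char 'e'): match length 2
  offset=6 (pos 1, char 'f'): match length 0
  offset=7 (pos 0, char 'e'): match length 1
Longest match has length 2, found at offsets 1, 4, 5; take the smallest, offset 1.
next_char = character at position 7 + 2 = 9 -> 'e'

Best match: offset=1, length=2 (matching 'ee' starting at position 6)
LZ77 triple: (1, 2, 'e')


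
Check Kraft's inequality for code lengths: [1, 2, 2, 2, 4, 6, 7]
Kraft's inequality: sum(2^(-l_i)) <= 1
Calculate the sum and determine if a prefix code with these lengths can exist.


Sum = 2^(-1) + 2^(-2) + 2^(-2) + 2^(-2) + 2^(-4) + 2^(-6) + 2^(-7)
    = 0.5 + 0.25 + 0.25 + 0.25 + 0.0625 + 0.015625 + 0.0078125
    = 171/128 = 1.3359375
Since 1.3359375 > 1, Kraft's inequality is NOT satisfied.
A prefix code with these lengths CANNOT exist.

Kraft sum = 1.3359375. Not satisfied.


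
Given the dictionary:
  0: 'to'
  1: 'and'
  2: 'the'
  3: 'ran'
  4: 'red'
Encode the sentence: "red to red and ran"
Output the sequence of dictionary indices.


Look up each word in the dictionary:
  'red' -> 4
  'to' -> 0
  'red' -> 4
  'and' -> 1
  'ran' -> 3

Encoded: [4, 0, 4, 1, 3]


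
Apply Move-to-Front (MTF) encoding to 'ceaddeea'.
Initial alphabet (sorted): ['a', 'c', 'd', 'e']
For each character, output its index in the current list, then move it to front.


MTF encoding:
'c': index 1 in ['a', 'c', 'd', 'e'] -> ['c', 'a', 'd', 'e']
'e': index 3 in ['c', 'a', 'd', 'e'] -> ['e', 'c', 'a', 'd']
'a': index 2 in ['e', 'c', 'a', 'd'] -> ['a', 'e', 'c', 'd']
'd': index 3 in ['a', 'e', 'c', 'd'] -> ['d', 'a', 'e', 'c']
'd': index 0 in ['d', 'a', 'e', 'c'] -> ['d', 'a', 'e', 'c']
'e': index 2 in ['d', 'a', 'e', 'c'] -> ['e', 'd', 'a', 'c']
'e': index 0 in ['e', 'd', 'a', 'c'] -> ['e', 'd', 'a', 'c']
'a': index 2 in ['e', 'd', 'a', 'c'] -> ['a', 'e', 'd', 'c']


Output: [1, 3, 2, 3, 0, 2, 0, 2]


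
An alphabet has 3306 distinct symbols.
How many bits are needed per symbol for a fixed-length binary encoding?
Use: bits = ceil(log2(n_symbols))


log2(3306) = 11.6909
Bracket: 2^11 = 2048 < 3306 <= 2^12 = 4096
So ceil(log2(3306)) = 12

bits = ceil(log2(3306)) = ceil(11.6909) = 12 bits


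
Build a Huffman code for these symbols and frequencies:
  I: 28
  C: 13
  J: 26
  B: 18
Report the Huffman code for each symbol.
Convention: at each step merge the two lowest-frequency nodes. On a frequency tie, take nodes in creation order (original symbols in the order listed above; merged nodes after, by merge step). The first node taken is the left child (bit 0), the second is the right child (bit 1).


Huffman tree construction:
Step 1: Merge C(13) + B(18) = 31
Step 2: Merge J(26) + I(28) = 54
Step 3: Merge (C+B)(31) + (J+I)(54) = 85
Read each symbol's code off the tree from the root (left child = 0, right child = 1).

Codes:
  I: 11 (length 2)
  C: 00 (length 2)
  J: 10 (length 2)
  B: 01 (length 2)
Average code length: 170/85 = 2.0000 bits/symbol


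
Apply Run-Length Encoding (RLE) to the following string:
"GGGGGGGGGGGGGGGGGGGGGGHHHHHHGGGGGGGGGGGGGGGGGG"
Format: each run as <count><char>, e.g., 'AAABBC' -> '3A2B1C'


Scanning runs left to right:
  i=0: run of 'G' x 22 -> '22G'
  i=22: run of 'H' x 6 -> '6H'
  i=28: run of 'G' x 18 -> '18G'

RLE = 22G6H18G


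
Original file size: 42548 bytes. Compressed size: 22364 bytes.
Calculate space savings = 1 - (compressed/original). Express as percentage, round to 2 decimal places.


ratio = compressed/original = 22364/42548 = 0.525618
savings = 1 - ratio = 1 - 0.525618 = 0.474382
as a percentage: 0.474382 * 100 = 47.44%

Space savings = 1 - 22364/42548 = 47.44%


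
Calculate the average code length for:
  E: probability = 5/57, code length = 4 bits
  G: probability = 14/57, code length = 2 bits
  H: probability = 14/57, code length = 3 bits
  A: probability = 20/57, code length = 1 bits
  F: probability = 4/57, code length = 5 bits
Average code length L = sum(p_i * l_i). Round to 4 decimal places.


Weighted contributions p_i * l_i:
  E: (5/57) * 4 = 20/57
  G: (14/57) * 2 = 28/57
  H: (14/57) * 3 = 42/57
  A: (20/57) * 1 = 20/57
  F: (4/57) * 5 = 20/57
Sum = (20 + 28 + 42 + 20 + 20)/57 = 130/57

L = 130/57 = 2.2807 bits/symbol


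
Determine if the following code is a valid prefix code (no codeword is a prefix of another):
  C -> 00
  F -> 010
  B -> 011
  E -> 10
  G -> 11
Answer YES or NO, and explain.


Checking each pair (does one codeword prefix another?):
  C='00' vs F='010': no prefix
  C='00' vs B='011': no prefix
  C='00' vs E='10': no prefix
  C='00' vs G='11': no prefix
  F='010' vs C='00': no prefix
  F='010' vs B='011': no prefix
  F='010' vs E='10': no prefix
  F='010' vs G='11': no prefix
  B='011' vs C='00': no prefix
  B='011' vs F='010': no prefix
  B='011' vs E='10': no prefix
  B='011' vs G='11': no prefix
  E='10' vs C='00': no prefix
  E='10' vs F='010': no prefix
  E='10' vs B='011': no prefix
  E='10' vs G='11': no prefix
  G='11' vs C='00': no prefix
  G='11' vs F='010': no prefix
  G='11' vs B='011': no prefix
  G='11' vs E='10': no prefix
No violation found over all pairs.

YES -- this is a valid prefix code. No codeword is a prefix of any other codeword.


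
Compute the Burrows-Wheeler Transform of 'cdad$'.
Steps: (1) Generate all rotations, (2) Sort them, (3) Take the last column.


Rotations (sorted):
  0: $cdad -> last char: d
  1: ad$cd -> last char: d
  2: cdad$ -> last char: $
  3: d$cda -> last char: a
  4: dad$c -> last char: c


BWT = dd$ac


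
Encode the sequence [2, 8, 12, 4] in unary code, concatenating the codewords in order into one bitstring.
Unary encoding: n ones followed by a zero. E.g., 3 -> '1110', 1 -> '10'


Encode each number as n ones followed by a terminating 0:
  2 -> 110 (3 bits)
  8 -> 111111110 (9 bits)
  12 -> 1111111111110 (13 bits)
  4 -> 11110 (5 bits)
Total length = 3 + 9 + 13 + 5 = 30 bits.

Unary([2, 8, 12, 4]) = 110111111110111111111111011110 (30 bits)


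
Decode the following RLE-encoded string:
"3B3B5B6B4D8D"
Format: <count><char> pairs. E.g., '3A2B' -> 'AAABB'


Expanding each <count><char> pair:
  3B -> 'BBB'
  3B -> 'BBB'
  5B -> 'BBBBB'
  6B -> 'BBBBBB'
  4D -> 'DDDD'
  8D -> 'DDDDDDDD'

Decoded = BBBBBBBBBBBBBBBBBDDDDDDDDDDDD


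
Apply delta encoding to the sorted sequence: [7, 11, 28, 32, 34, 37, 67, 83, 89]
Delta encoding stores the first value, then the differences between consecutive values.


First value: 7
Deltas:
  11 - 7 = 4
  28 - 11 = 17
  32 - 28 = 4
  34 - 32 = 2
  37 - 34 = 3
  67 - 37 = 30
  83 - 67 = 16
  89 - 83 = 6


Delta encoded: [7, 4, 17, 4, 2, 3, 30, 16, 6]


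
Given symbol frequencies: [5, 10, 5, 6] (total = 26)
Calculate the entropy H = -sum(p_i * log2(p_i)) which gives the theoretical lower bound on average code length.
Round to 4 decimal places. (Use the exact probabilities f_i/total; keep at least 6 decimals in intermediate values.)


Per-symbol terms -p_i * log2(p_i) with p_i = f_i/26:
  p = 5/26 = 0.192308: log2(p) = -2.378512, -p*log2(p) = 0.457406
  p = 10/26 = 0.384615: log2(p) = -1.378512, -p*log2(p) = 0.530197
  p = 5/26 = 0.192308: log2(p) = -2.378512, -p*log2(p) = 0.457406
  p = 6/26 = 0.230769: log2(p) = -2.115477, -p*log2(p) = 0.488187
H = 0.457406 + 0.530197 + 0.457406 + 0.488187 = 1.933196

H = 1.9332 bits/symbol


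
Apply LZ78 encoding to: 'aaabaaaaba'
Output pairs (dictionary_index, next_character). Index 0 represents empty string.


LZ78 encoding steps:
Dictionary: {0: ''}
Step 1: w='' (idx 0), next='a' -> output (0, 'a'), add 'a' as idx 1
Step 2: w='a' (idx 1), next='a' -> output (1, 'a'), add 'aa' as idx 2
Step 3: w='' (idx 0), next='b' -> output (0, 'b'), add 'b' as idx 3
Step 4: w='aa' (idx 2), next='a' -> output (2, 'a'), add 'aaa' as idx 4
Step 5: w='a' (idx 1), next='b' -> output (1, 'b'), add 'ab' as idx 5
Step 6: w='a' (idx 1), end of input -> output (1, '')


Encoded: [(0, 'a'), (1, 'a'), (0, 'b'), (2, 'a'), (1, 'b'), (1, '')]


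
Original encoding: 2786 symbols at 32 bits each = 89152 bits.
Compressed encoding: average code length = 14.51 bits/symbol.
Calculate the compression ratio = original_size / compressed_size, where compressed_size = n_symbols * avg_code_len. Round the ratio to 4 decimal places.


original_size = n_symbols * orig_bits = 2786 * 32 = 89152 bits
compressed_size = n_symbols * avg_code_len = 2786 * 14.51 = 40424.86 bits
ratio = original_size / compressed_size = 89152 / 40424.86 = 2.2054

Compression ratio = 2.2054


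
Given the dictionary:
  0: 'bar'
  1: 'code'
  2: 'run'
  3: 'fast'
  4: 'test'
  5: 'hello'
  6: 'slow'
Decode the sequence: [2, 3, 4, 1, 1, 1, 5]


Look up each index in the dictionary:
  2 -> 'run'
  3 -> 'fast'
  4 -> 'test'
  1 -> 'code'
  1 -> 'code'
  1 -> 'code'
  5 -> 'hello'

Decoded: "run fast test code code code hello"


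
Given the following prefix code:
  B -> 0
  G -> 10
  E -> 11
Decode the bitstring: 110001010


Decoding step by step:
Bits 11 -> E
Bits 0 -> B
Bits 0 -> B
Bits 0 -> B
Bits 10 -> G
Bits 10 -> G


Decoded message: EBBBGG


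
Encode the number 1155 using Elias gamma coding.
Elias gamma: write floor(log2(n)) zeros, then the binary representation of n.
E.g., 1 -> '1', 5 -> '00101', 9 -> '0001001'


num_bits = floor(log2(1155)) + 1 = 11
leading_zeros = num_bits - 1 = 10
binary(1155) = 10010000011

Elias gamma(1155) = '0000000000' + '10010000011' = 000000000010010000011 (21 bits)


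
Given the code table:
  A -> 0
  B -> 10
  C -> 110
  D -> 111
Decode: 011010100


Decoding:
0 -> A
110 -> C
10 -> B
10 -> B
0 -> A


Result: ACBBA


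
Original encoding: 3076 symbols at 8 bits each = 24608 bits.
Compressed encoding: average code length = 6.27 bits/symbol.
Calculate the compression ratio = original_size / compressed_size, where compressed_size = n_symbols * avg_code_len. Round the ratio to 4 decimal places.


original_size = n_symbols * orig_bits = 3076 * 8 = 24608 bits
compressed_size = n_symbols * avg_code_len = 3076 * 6.27 = 19286.52 bits
ratio = original_size / compressed_size = 24608 / 19286.52 = 1.2759

Compression ratio = 1.2759


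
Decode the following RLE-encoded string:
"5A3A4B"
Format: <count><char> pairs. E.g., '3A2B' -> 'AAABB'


Expanding each <count><char> pair:
  5A -> 'AAAAA'
  3A -> 'AAA'
  4B -> 'BBBB'

Decoded = AAAAAAAABBBB


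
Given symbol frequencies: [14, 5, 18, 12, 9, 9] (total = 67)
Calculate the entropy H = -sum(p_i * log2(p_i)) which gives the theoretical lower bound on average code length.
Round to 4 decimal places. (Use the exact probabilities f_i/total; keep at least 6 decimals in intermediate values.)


Per-symbol terms -p_i * log2(p_i) with p_i = f_i/67:
  p = 14/67 = 0.208955: log2(p) = -2.258734, -p*log2(p) = 0.471974
  p = 5/67 = 0.074627: log2(p) = -3.744161, -p*log2(p) = 0.279415
  p = 18/67 = 0.268657: log2(p) = -1.896164, -p*log2(p) = 0.509417
  p = 12/67 = 0.179104: log2(p) = -2.481127, -p*log2(p) = 0.444381
  p = 9/67 = 0.134328: log2(p) = -2.896164, -p*log2(p) = 0.389037
  p = 9/67 = 0.134328: log2(p) = -2.896164, -p*log2(p) = 0.389037
H = 0.471974 + 0.279415 + 0.509417 + 0.444381 + 0.389037 + 0.389037 = 2.483261

H = 2.4833 bits/symbol


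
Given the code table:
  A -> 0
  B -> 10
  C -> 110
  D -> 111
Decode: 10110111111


Decoding:
10 -> B
110 -> C
111 -> D
111 -> D


Result: BCDD


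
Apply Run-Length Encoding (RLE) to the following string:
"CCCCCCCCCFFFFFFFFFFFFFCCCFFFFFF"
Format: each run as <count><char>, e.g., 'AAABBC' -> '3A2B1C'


Scanning runs left to right:
  i=0: run of 'C' x 9 -> '9C'
  i=9: run of 'F' x 13 -> '13F'
  i=22: run of 'C' x 3 -> '3C'
  i=25: run of 'F' x 6 -> '6F'

RLE = 9C13F3C6F


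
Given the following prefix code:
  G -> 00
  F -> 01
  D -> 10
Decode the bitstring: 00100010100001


Decoding step by step:
Bits 00 -> G
Bits 10 -> D
Bits 00 -> G
Bits 10 -> D
Bits 10 -> D
Bits 00 -> G
Bits 01 -> F


Decoded message: GDGDDGF


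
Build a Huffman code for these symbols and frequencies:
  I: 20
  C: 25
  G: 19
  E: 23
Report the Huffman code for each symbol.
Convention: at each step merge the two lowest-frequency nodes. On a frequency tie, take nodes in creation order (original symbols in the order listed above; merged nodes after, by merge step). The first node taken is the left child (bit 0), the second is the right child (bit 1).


Huffman tree construction:
Step 1: Merge G(19) + I(20) = 39
Step 2: Merge E(23) + C(25) = 48
Step 3: Merge (G+I)(39) + (E+C)(48) = 87
Read each symbol's code off the tree from the root (left child = 0, right child = 1).

Codes:
  I: 01 (length 2)
  C: 11 (length 2)
  G: 00 (length 2)
  E: 10 (length 2)
Average code length: 174/87 = 2.0000 bits/symbol


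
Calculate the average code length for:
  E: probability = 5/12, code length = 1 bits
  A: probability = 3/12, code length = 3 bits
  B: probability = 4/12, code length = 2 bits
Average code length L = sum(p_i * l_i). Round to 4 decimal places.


Weighted contributions p_i * l_i:
  E: (5/12) * 1 = 5/12
  A: (3/12) * 3 = 9/12
  B: (4/12) * 2 = 8/12
Sum = (5 + 9 + 8)/12 = 22/12

L = 22/12 = 1.8333 bits/symbol


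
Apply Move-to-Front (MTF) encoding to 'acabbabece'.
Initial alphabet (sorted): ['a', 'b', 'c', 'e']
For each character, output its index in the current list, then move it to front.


MTF encoding:
'a': index 0 in ['a', 'b', 'c', 'e'] -> ['a', 'b', 'c', 'e']
'c': index 2 in ['a', 'b', 'c', 'e'] -> ['c', 'a', 'b', 'e']
'a': index 1 in ['c', 'a', 'b', 'e'] -> ['a', 'c', 'b', 'e']
'b': index 2 in ['a', 'c', 'b', 'e'] -> ['b', 'a', 'c', 'e']
'b': index 0 in ['b', 'a', 'c', 'e'] -> ['b', 'a', 'c', 'e']
'a': index 1 in ['b', 'a', 'c', 'e'] -> ['a', 'b', 'c', 'e']
'b': index 1 in ['a', 'b', 'c', 'e'] -> ['b', 'a', 'c', 'e']
'e': index 3 in ['b', 'a', 'c', 'e'] -> ['e', 'b', 'a', 'c']
'c': index 3 in ['e', 'b', 'a', 'c'] -> ['c', 'e', 'b', 'a']
'e': index 1 in ['c', 'e', 'b', 'a'] -> ['e', 'c', 'b', 'a']


Output: [0, 2, 1, 2, 0, 1, 1, 3, 3, 1]


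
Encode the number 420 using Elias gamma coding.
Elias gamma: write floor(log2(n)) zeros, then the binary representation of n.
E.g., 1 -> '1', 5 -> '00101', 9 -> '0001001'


num_bits = floor(log2(420)) + 1 = 9
leading_zeros = num_bits - 1 = 8
binary(420) = 110100100

Elias gamma(420) = '00000000' + '110100100' = 00000000110100100 (17 bits)


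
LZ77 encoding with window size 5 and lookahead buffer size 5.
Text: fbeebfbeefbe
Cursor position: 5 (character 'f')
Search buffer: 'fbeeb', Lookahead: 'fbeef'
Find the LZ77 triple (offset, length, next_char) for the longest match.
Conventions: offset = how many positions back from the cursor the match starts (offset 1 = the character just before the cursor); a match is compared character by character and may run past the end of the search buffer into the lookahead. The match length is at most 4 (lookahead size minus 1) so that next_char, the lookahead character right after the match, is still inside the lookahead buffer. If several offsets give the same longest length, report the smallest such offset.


Try each offset into the search buffer:
  offset=1 (pos 4, char 'b'): match length 0
  offset=2 (pos 3, char 'e'): match length 0
  offset=3 (pos 2, char 'e'): match length 0
  offset=4 (pos 1, char 'b'): match length 0
  offset=5 (pos 0, char 'f'): match length 4
Longest match has length 4 at offset 5.
next_char = character at position 5 + 4 = 9 -> 'f'

Best match: offset=5, length=4 (matching 'fbee' starting at position 0)
LZ77 triple: (5, 4, 'f')


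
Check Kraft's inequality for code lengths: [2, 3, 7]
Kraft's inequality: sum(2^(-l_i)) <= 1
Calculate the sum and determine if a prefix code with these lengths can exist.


Sum = 2^(-2) + 2^(-3) + 2^(-7)
    = 0.25 + 0.125 + 0.0078125
    = 49/128 = 0.3828125
Since 0.3828125 <= 1, Kraft's inequality IS satisfied.
A prefix code with these lengths CAN exist.

Kraft sum = 0.3828125. Satisfied.


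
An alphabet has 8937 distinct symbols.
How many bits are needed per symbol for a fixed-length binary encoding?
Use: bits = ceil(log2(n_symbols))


log2(8937) = 13.1256
Bracket: 2^13 = 8192 < 8937 <= 2^14 = 16384
So ceil(log2(8937)) = 14

bits = ceil(log2(8937)) = ceil(13.1256) = 14 bits


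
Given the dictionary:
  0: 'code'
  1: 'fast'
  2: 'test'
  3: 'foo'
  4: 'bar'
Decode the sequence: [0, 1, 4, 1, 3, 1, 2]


Look up each index in the dictionary:
  0 -> 'code'
  1 -> 'fast'
  4 -> 'bar'
  1 -> 'fast'
  3 -> 'foo'
  1 -> 'fast'
  2 -> 'test'

Decoded: "code fast bar fast foo fast test"


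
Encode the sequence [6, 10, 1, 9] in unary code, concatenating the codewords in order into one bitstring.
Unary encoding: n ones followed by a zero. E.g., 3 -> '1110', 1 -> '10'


Encode each number as n ones followed by a terminating 0:
  6 -> 1111110 (7 bits)
  10 -> 11111111110 (11 bits)
  1 -> 10 (2 bits)
  9 -> 1111111110 (10 bits)
Total length = 7 + 11 + 2 + 10 = 30 bits.

Unary([6, 10, 1, 9]) = 111111011111111110101111111110 (30 bits)


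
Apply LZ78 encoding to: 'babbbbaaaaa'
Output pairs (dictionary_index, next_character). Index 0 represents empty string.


LZ78 encoding steps:
Dictionary: {0: ''}
Step 1: w='' (idx 0), next='b' -> output (0, 'b'), add 'b' as idx 1
Step 2: w='' (idx 0), next='a' -> output (0, 'a'), add 'a' as idx 2
Step 3: w='b' (idx 1), next='b' -> output (1, 'b'), add 'bb' as idx 3
Step 4: w='bb' (idx 3), next='a' -> output (3, 'a'), add 'bba' as idx 4
Step 5: w='a' (idx 2), next='a' -> output (2, 'a'), add 'aa' as idx 5
Step 6: w='aa' (idx 5), end of input -> output (5, '')


Encoded: [(0, 'b'), (0, 'a'), (1, 'b'), (3, 'a'), (2, 'a'), (5, '')]


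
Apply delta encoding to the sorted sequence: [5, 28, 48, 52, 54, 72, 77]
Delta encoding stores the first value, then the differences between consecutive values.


First value: 5
Deltas:
  28 - 5 = 23
  48 - 28 = 20
  52 - 48 = 4
  54 - 52 = 2
  72 - 54 = 18
  77 - 72 = 5


Delta encoded: [5, 23, 20, 4, 2, 18, 5]


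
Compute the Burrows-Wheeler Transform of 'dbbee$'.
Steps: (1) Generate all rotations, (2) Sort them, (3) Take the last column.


Rotations (sorted):
  0: $dbbee -> last char: e
  1: bbee$d -> last char: d
  2: bee$db -> last char: b
  3: dbbee$ -> last char: $
  4: e$dbbe -> last char: e
  5: ee$dbb -> last char: b


BWT = edb$eb


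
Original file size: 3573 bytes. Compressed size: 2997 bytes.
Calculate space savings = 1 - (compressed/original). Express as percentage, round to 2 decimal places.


ratio = compressed/original = 2997/3573 = 0.838791
savings = 1 - ratio = 1 - 0.838791 = 0.161209
as a percentage: 0.161209 * 100 = 16.12%

Space savings = 1 - 2997/3573 = 16.12%


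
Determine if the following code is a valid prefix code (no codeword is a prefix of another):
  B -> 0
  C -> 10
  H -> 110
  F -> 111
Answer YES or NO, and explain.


Checking each pair (does one codeword prefix another?):
  B='0' vs C='10': no prefix
  B='0' vs H='110': no prefix
  B='0' vs F='111': no prefix
  C='10' vs B='0': no prefix
  C='10' vs H='110': no prefix
  C='10' vs F='111': no prefix
  H='110' vs B='0': no prefix
  H='110' vs C='10': no prefix
  H='110' vs F='111': no prefix
  F='111' vs B='0': no prefix
  F='111' vs C='10': no prefix
  F='111' vs H='110': no prefix
No violation found over all pairs.

YES -- this is a valid prefix code. No codeword is a prefix of any other codeword.


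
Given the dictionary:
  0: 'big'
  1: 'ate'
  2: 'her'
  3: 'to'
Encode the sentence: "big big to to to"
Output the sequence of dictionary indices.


Look up each word in the dictionary:
  'big' -> 0
  'big' -> 0
  'to' -> 3
  'to' -> 3
  'to' -> 3

Encoded: [0, 0, 3, 3, 3]


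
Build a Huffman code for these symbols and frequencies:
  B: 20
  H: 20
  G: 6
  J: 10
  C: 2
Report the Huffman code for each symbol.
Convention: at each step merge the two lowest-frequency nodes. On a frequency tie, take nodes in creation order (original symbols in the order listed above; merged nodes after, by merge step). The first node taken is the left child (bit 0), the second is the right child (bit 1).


Huffman tree construction:
Step 1: Merge C(2) + G(6) = 8
Step 2: Merge (C+G)(8) + J(10) = 18
Step 3: Merge ((C+G)+J)(18) + B(20) = 38
Step 4: Merge H(20) + (((C+G)+J)+B)(38) = 58
Read each symbol's code off the tree from the root (left child = 0, right child = 1).

Codes:
  B: 11 (length 2)
  H: 0 (length 1)
  G: 1001 (length 4)
  J: 101 (length 3)
  C: 1000 (length 4)
Average code length: 122/58 = 2.1034 bits/symbol


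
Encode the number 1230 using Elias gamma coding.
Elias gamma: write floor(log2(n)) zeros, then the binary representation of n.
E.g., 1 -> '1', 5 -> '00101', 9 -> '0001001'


num_bits = floor(log2(1230)) + 1 = 11
leading_zeros = num_bits - 1 = 10
binary(1230) = 10011001110

Elias gamma(1230) = '0000000000' + '10011001110' = 000000000010011001110 (21 bits)


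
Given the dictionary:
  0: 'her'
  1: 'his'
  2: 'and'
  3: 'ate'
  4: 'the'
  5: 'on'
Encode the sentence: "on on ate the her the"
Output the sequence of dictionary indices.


Look up each word in the dictionary:
  'on' -> 5
  'on' -> 5
  'ate' -> 3
  'the' -> 4
  'her' -> 0
  'the' -> 4

Encoded: [5, 5, 3, 4, 0, 4]


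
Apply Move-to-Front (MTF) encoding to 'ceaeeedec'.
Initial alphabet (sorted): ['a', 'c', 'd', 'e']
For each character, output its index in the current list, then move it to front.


MTF encoding:
'c': index 1 in ['a', 'c', 'd', 'e'] -> ['c', 'a', 'd', 'e']
'e': index 3 in ['c', 'a', 'd', 'e'] -> ['e', 'c', 'a', 'd']
'a': index 2 in ['e', 'c', 'a', 'd'] -> ['a', 'e', 'c', 'd']
'e': index 1 in ['a', 'e', 'c', 'd'] -> ['e', 'a', 'c', 'd']
'e': index 0 in ['e', 'a', 'c', 'd'] -> ['e', 'a', 'c', 'd']
'e': index 0 in ['e', 'a', 'c', 'd'] -> ['e', 'a', 'c', 'd']
'd': index 3 in ['e', 'a', 'c', 'd'] -> ['d', 'e', 'a', 'c']
'e': index 1 in ['d', 'e', 'a', 'c'] -> ['e', 'd', 'a', 'c']
'c': index 3 in ['e', 'd', 'a', 'c'] -> ['c', 'e', 'd', 'a']


Output: [1, 3, 2, 1, 0, 0, 3, 1, 3]


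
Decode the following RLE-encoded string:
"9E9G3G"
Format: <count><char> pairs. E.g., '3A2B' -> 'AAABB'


Expanding each <count><char> pair:
  9E -> 'EEEEEEEEE'
  9G -> 'GGGGGGGGG'
  3G -> 'GGG'

Decoded = EEEEEEEEEGGGGGGGGGGGG


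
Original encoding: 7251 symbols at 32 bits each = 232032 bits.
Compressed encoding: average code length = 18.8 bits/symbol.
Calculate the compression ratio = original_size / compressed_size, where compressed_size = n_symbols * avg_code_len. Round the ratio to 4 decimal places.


original_size = n_symbols * orig_bits = 7251 * 32 = 232032 bits
compressed_size = n_symbols * avg_code_len = 7251 * 18.8 = 136318.8 bits
ratio = original_size / compressed_size = 232032 / 136318.8 = 1.7021

Compression ratio = 1.7021


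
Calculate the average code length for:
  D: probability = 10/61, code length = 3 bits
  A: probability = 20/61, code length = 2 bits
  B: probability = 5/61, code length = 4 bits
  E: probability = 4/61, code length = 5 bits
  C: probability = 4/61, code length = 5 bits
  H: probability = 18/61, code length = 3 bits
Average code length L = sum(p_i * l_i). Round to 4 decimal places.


Weighted contributions p_i * l_i:
  D: (10/61) * 3 = 30/61
  A: (20/61) * 2 = 40/61
  B: (5/61) * 4 = 20/61
  E: (4/61) * 5 = 20/61
  C: (4/61) * 5 = 20/61
  H: (18/61) * 3 = 54/61
Sum = (30 + 40 + 20 + 20 + 20 + 54)/61 = 184/61

L = 184/61 = 3.0164 bits/symbol


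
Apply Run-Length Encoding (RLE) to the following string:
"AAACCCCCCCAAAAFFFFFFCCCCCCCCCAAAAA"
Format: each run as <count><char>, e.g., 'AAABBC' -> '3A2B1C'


Scanning runs left to right:
  i=0: run of 'A' x 3 -> '3A'
  i=3: run of 'C' x 7 -> '7C'
  i=10: run of 'A' x 4 -> '4A'
  i=14: run of 'F' x 6 -> '6F'
  i=20: run of 'C' x 9 -> '9C'
  i=29: run of 'A' x 5 -> '5A'

RLE = 3A7C4A6F9C5A


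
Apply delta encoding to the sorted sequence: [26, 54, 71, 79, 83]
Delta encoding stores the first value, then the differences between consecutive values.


First value: 26
Deltas:
  54 - 26 = 28
  71 - 54 = 17
  79 - 71 = 8
  83 - 79 = 4


Delta encoded: [26, 28, 17, 8, 4]


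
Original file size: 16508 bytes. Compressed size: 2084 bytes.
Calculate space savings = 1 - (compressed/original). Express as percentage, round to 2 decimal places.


ratio = compressed/original = 2084/16508 = 0.126242
savings = 1 - ratio = 1 - 0.126242 = 0.873758
as a percentage: 0.873758 * 100 = 87.38%

Space savings = 1 - 2084/16508 = 87.38%


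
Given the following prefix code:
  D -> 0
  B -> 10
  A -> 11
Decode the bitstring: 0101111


Decoding step by step:
Bits 0 -> D
Bits 10 -> B
Bits 11 -> A
Bits 11 -> A


Decoded message: DBAA


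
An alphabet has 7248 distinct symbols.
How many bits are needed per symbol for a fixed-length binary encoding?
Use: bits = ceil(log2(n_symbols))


log2(7248) = 12.8234
Bracket: 2^12 = 4096 < 7248 <= 2^13 = 8192
So ceil(log2(7248)) = 13

bits = ceil(log2(7248)) = ceil(12.8234) = 13 bits


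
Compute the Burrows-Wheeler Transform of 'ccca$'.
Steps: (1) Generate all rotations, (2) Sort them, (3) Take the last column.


Rotations (sorted):
  0: $ccca -> last char: a
  1: a$ccc -> last char: c
  2: ca$cc -> last char: c
  3: cca$c -> last char: c
  4: ccca$ -> last char: $


BWT = accc$


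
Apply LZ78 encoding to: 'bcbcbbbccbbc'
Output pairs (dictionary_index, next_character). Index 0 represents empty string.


LZ78 encoding steps:
Dictionary: {0: ''}
Step 1: w='' (idx 0), next='b' -> output (0, 'b'), add 'b' as idx 1
Step 2: w='' (idx 0), next='c' -> output (0, 'c'), add 'c' as idx 2
Step 3: w='b' (idx 1), next='c' -> output (1, 'c'), add 'bc' as idx 3
Step 4: w='b' (idx 1), next='b' -> output (1, 'b'), add 'bb' as idx 4
Step 5: w='bc' (idx 3), next='c' -> output (3, 'c'), add 'bcc' as idx 5
Step 6: w='bb' (idx 4), next='c' -> output (4, 'c'), add 'bbc' as idx 6


Encoded: [(0, 'b'), (0, 'c'), (1, 'c'), (1, 'b'), (3, 'c'), (4, 'c')]


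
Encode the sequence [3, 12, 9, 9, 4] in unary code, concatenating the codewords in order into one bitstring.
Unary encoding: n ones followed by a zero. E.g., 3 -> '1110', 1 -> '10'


Encode each number as n ones followed by a terminating 0:
  3 -> 1110 (4 bits)
  12 -> 1111111111110 (13 bits)
  9 -> 1111111110 (10 bits)
  9 -> 1111111110 (10 bits)
  4 -> 11110 (5 bits)
Total length = 4 + 13 + 10 + 10 + 5 = 42 bits.

Unary([3, 12, 9, 9, 4]) = 111011111111111101111111110111111111011110 (42 bits)


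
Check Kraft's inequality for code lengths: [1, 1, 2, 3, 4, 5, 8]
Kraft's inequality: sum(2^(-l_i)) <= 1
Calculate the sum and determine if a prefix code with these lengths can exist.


Sum = 2^(-1) + 2^(-1) + 2^(-2) + 2^(-3) + 2^(-4) + 2^(-5) + 2^(-8)
    = 0.5 + 0.5 + 0.25 + 0.125 + 0.0625 + 0.03125 + 0.00390625
    = 377/256 = 1.47265625
Since 1.47265625 > 1, Kraft's inequality is NOT satisfied.
A prefix code with these lengths CANNOT exist.

Kraft sum = 1.47265625. Not satisfied.


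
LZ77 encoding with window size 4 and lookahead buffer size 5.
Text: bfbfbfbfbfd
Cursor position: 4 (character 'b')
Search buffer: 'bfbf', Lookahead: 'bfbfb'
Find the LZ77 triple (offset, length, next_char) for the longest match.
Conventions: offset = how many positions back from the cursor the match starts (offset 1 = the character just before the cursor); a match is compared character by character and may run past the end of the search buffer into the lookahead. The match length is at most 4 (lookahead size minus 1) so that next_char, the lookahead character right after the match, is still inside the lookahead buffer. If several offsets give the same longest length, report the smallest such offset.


Try each offset into the search buffer:
  offset=1 (pos 3, char 'f'): match length 0
  offset=2 (pos 2, char 'b'): match length 4
  offset=3 (pos 1, char 'f'): match length 0
  offset=4 (pos 0, char 'b'): match length 4
Longest match has length 4, found at offsets 2, 4; take the smallest, offset 2.
next_char = character at position 4 + 4 = 8 -> 'b'

Best match: offset=2, length=4 (matching 'bfbf' starting at position 2)
LZ77 triple: (2, 4, 'b')


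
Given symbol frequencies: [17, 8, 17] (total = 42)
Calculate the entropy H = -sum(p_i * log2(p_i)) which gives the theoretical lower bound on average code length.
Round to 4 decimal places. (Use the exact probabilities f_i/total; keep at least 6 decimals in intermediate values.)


Per-symbol terms -p_i * log2(p_i) with p_i = f_i/42:
  p = 17/42 = 0.404762: log2(p) = -1.304855, -p*log2(p) = 0.528155
  p = 8/42 = 0.190476: log2(p) = -2.392317, -p*log2(p) = 0.455680
  p = 17/42 = 0.404762: log2(p) = -1.304855, -p*log2(p) = 0.528155
H = 0.528155 + 0.455680 + 0.528155 = 1.511990

H = 1.512 bits/symbol


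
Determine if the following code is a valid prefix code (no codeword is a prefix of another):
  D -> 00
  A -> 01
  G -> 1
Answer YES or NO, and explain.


Checking each pair (does one codeword prefix another?):
  D='00' vs A='01': no prefix
  D='00' vs G='1': no prefix
  A='01' vs D='00': no prefix
  A='01' vs G='1': no prefix
  G='1' vs D='00': no prefix
  G='1' vs A='01': no prefix
No violation found over all pairs.

YES -- this is a valid prefix code. No codeword is a prefix of any other codeword.


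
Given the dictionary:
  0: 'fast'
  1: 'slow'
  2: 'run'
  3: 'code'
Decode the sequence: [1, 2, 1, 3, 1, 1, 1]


Look up each index in the dictionary:
  1 -> 'slow'
  2 -> 'run'
  1 -> 'slow'
  3 -> 'code'
  1 -> 'slow'
  1 -> 'slow'
  1 -> 'slow'

Decoded: "slow run slow code slow slow slow"
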